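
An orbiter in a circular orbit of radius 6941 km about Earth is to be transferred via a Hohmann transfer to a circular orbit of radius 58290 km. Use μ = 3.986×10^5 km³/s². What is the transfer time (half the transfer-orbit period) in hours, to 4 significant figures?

Transfer-ellipse semi-major axis a_t = (r₁ + r₂)/2 = (6941 + 58290)/2 = 32615.5 km.
Half the transfer-orbit period gives t = π√(a_t³/μ) = 29310 s.
Converting: 29310 s ÷ 3600 s/hour = 8.142 hours.

t = 8.142 hours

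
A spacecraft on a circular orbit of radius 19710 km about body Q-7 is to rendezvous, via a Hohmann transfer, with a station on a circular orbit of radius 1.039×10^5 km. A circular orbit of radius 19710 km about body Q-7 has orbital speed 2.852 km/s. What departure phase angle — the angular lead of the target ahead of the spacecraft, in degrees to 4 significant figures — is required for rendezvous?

φ = 97.42°

From the circular-orbit relation v² = μ/r at r = 19710 km: μ = v²r = (2.852)² × 19710 = 1.60319×10^5 km³/s².
Semi-major axis of the transfer orbit: a_t = (19710 + 1.039×10^5)/2 = 61805 km.
Transfer time t = π√(a_t³/μ) = 1.20557×10^5 s.
The target's mean motion on its circular orbit is ω₂ = √(μ/r₂³) = 1.19555×10^-5 rad/s.
Angle swept by the target during transfer: ω₂·t = 1.4413 rad = 82.58°.
Arrival is 180° from departure on the ellipse, so φ = 180° − 82.58° = 97.42°.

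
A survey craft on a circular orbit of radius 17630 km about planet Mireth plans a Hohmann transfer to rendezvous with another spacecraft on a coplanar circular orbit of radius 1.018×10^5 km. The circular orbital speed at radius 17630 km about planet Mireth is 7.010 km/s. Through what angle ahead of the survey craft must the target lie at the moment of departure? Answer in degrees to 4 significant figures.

From the circular-orbit relation v² = μ/r at r = 17630 km: μ = v²r = (7.010)² × 17630 = 8.66340×10^5 km³/s².
Semi-major axis of the transfer orbit: a_t = (17630 + 1.018×10^5)/2 = 59715 km.
The half-period of the transfer ellipse is t = π√(a_t³/μ) = 49253 s.
Target angular speed ω₂ = √(μ/r₂³) = 2.8656×10^-5 rad/s.
Angle swept by the target during transfer: ω₂·t = 1.4114 rad = 80.87°.
The survey craft traverses 180° on the transfer ellipse, so the target must lead by 180° − 80.87° = 99.13°.

φ = 99.13°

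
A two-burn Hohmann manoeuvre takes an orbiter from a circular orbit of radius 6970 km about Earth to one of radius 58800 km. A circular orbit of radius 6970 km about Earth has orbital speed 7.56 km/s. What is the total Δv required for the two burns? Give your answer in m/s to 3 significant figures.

Δv = 3950 m/s

From the circular-orbit relation v² = μ/r at r = 6970 km: μ = v²r = (7.56)² × 6970 = 3.98361×10^5 km³/s².
Transfer-ellipse semi-major axis a_t = (r₁ + r₂)/2 = (6970 + 58800)/2 = 32885 km.
At r₁ the circular-orbit speed is v₁ = √(μ/r₁) = 7.5600 km/s.
Transfer-orbit speed at r₁ (vis-viva equation): v_p = √[μ(2/r₁ − 1/a_t)] = 10.109 km/s.
First burn Δv₁ = |v_p − v₁| = 2.549 km/s.
Circular speed at r₂: v₂ = √(μ/r₂) = 2.603 km/s.
Transfer-orbit speed at r₂: v_a = √[μ(2/r₂ − 1/a_t)] = 1.198 km/s.
Second burn Δv₂ = |v₂ − v_a| = 1.405 km/s.
Δv = Δv₁ + Δv₂ = 2.549 + 1.405 = 3.954 km/s.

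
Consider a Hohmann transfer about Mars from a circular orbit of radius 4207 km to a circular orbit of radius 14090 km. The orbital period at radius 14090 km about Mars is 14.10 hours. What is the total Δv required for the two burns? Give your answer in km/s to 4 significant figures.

From Kepler's third law T² = 4π²r³/μ at r = 14090 km, T = 14.10 hours = 14.10 × 3600 s = 50760 s: μ = 4π²r³/T² = 42859.7 km³/s².
The Hohmann ellipse has a_t = (r₁ + r₂)/2 = 9148.5 km.
Circular speed at r₁: v₁ = √(μ/r₁) = √(42859.7/4207) = 3.1918 km/s.
On the transfer ellipse at r₁, vis-viva equation gives v_p = √[μ(2/r₁ − 1/a_t)] = 3.9611 km/s.
First burn Δv₁ = |v_p − v₁| = 0.7693 km/s.
At r₂, v₂ = √(μ/r₂) = 1.7441 km/s.
Transfer-orbit speed at r₂: v_a = √[μ(2/r₂ − 1/a_t)] = 1.1827 km/s.
Second burn Δv₂ = |v₂ − v_a| = 0.5614 km/s.
Total Δv = Δv₁ + Δv₂ = 1.331 km/s.

Δv = 1.331 km/s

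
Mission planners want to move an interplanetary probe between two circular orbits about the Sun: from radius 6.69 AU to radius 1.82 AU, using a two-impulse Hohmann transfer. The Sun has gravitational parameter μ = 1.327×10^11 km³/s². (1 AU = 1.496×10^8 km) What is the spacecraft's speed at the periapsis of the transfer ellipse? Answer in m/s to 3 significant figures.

v = 27700 m/s

In km: r₁ = 6.69 × 1.496×10^8 = 1.000824×10^9 km; r₂ = 1.82 × 1.496×10^8 = 2.72272×10^8 km.
The Hohmann ellipse has a_t = (r₁ + r₂)/2 = 6.36548×10^8 km.
At periapsis, r = 2.72272×10^8 km.
Vis-viva: v = √[μ(2/r − 1/a_t)] = √[1.327×10^11 × (2/2.72272×10^8 − 1/6.36548×10^8)] = 27.68 km/s.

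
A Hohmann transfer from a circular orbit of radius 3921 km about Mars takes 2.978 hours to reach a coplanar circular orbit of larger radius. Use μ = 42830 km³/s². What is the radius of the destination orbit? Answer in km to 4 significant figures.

r₂ = 11940 km

Transfer time t = 2.978 hours = 10720.8 s, and t = π√(a_t³/μ).
So a_t = (μ t²/π²)^(1/3) = (42830 × (10720.8)² / π²)^(1/3) = 7930.5 km.
Since a_t = (r₁ + r₂)/2, r₂ = 2a_t − r₁ = 2×7930.5 − 3921 = 11940 km.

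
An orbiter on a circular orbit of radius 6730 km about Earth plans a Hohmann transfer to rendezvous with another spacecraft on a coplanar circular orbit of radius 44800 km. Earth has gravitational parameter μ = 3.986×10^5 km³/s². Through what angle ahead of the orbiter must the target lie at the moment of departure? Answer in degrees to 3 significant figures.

φ = 101°

The Hohmann ellipse has a_t = (r₁ + r₂)/2 = 25765 km.
Transfer time t = π√(a_t³/μ) = 20580 s.
Target angular speed ω₂ = √(μ/r₂³) = 6.658×10^-5 rad/s.
Angle swept by the target during transfer: ω₂·t = 1.3702 rad = 78.51°.
Arrival is 180° from departure on the ellipse, so φ = 180° − 78.51° = 101°.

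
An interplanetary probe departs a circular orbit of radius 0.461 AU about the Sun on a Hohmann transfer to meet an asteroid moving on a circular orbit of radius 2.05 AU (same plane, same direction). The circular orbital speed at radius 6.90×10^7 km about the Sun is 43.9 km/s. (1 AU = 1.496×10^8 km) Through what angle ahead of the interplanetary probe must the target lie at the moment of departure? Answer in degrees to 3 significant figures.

φ = 93.7°

From the circular-orbit relation v² = μ/r at r = 6.90×10^7 km: μ = v²r = (43.9)² × 6.90×10^7 = 1.32977×10^11 km³/s².
In km: r₁ = 0.461 × 1.496×10^8 = 6.89656×10^7 km; r₂ = 2.05 × 1.496×10^8 = 3.0668×10^8 km.
Semi-major axis of the transfer orbit: a_t = (6.89656×10^7 + 3.0668×10^8)/2 = 1.878228×10^8 km.
The half-period of the transfer ellipse is t = π√(a_t³/μ) = 2.2176×10^7 s.
The target's mean motion on its circular orbit is ω₂ = √(μ/r₂³) = 6.7899×10^-8 rad/s.
Angle swept by the target during transfer: ω₂·t = 1.5057 rad = 86.27°.
Arrival is 180° from departure on the ellipse, so φ = 180° − 86.27° = 93.7°.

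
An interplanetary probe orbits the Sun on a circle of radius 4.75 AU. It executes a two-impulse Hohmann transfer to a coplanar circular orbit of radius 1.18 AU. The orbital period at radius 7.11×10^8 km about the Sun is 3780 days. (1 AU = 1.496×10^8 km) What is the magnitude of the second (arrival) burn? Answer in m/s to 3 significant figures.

Δv₂ = 7290 m/s

From Kepler's third law T² = 4π²r³/μ at r = 7.11×10^8 km, T = 3780 days = 3780 × 86400 s = 3.26592×10^8 s: μ = 4π²r³/T² = 1.33032×10^11 km³/s².
In km: r₁ = 4.75 × 1.496×10^8 = 7.106×10^8 km; r₂ = 1.18 × 1.496×10^8 = 1.76528×10^8 km.
Transfer-ellipse semi-major axis a_t = (r₁ + r₂)/2 = (7.106×10^8 + 1.76528×10^8)/2 = 4.43564×10^8 km.
On the circular orbit at r = 1.76528×10^8 km, v_c = √(μ/r) = 27.452 km/s.
Transfer-orbit speed at the same r (vis-viva, a = a_t): v_t = √[μ(2/r − 1/a_t)] = 34.746 km/s.
Δv₂ = |v_t − v_c| = |34.746 − 27.452| = 7.294 km/s.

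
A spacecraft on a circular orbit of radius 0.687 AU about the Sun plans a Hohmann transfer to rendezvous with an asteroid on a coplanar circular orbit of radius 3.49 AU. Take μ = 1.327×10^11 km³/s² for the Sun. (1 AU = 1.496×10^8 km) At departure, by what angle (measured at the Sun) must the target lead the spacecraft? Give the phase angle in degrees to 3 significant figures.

In km: r₁ = 0.687 × 1.496×10^8 = 1.027752×10^8 km; r₂ = 3.49 × 1.496×10^8 = 5.22104×10^8 km.
Semi-major axis of the transfer orbit: a_t = (1.027752×10^8 + 5.22104×10^8)/2 = 3.124396×10^8 km.
The half-period of the transfer ellipse is t = π√(a_t³/μ) = 4.7628×10^7 s.
The target's mean motion on its circular orbit is ω₂ = √(μ/r₂³) = 3.0535×10^-8 rad/s.
Angle swept by the target during transfer: ω₂·t = 1.4543 rad = 83.33°.
The spacecraft traverses 180° on the transfer ellipse, so the target must lead by 180° − 83.33° = 96.7°.

φ = 96.7°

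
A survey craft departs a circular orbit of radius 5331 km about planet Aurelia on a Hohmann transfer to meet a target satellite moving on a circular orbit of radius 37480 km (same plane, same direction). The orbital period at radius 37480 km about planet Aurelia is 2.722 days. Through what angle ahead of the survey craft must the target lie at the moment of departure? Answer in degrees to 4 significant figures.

φ = 102.3°

From Kepler's third law T² = 4π²r³/μ at r = 37480 km, T = 2.722 days = 2.722 × 86400 s = 2.351808×10^5 s: μ = 4π²r³/T² = 37579.8 km³/s².
The Hohmann ellipse has a_t = (r₁ + r₂)/2 = 21405.5 km.
Transfer time t = π√(a_t³/μ) = 50750 s.
Target angular speed ω₂ = √(μ/r₂³) = 2.672×10^-5 rad/s.
Angle swept by the target during transfer: ω₂·t = 1.356 rad = 77.69°.
Arrival is 180° from departure on the ellipse, so φ = 180° − 77.69° = 102.3°.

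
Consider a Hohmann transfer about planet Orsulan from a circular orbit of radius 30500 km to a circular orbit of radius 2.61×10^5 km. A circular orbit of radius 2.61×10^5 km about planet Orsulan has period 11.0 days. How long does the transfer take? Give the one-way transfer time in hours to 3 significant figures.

t = 55.1 hours

From Kepler's third law T² = 4π²r³/μ at r = 2.61×10^5 km, T = 11.0 days = 11.0 × 86400 s = 9.504×10^5 s: μ = 4π²r³/T² = 7.77085×10^5 km³/s².
Semi-major axis of the transfer orbit: a_t = (30500 + 2.610×10^5)/2 = 1.4575×10^5 km.
By Kepler's third law the transfer-orbit period is T = 2π√(a_t³/μ), so t = T/2 = 1.983×10^5 s.
Converting: 1.983×10^5 s ÷ 3600 s/hour = 55.1 hours.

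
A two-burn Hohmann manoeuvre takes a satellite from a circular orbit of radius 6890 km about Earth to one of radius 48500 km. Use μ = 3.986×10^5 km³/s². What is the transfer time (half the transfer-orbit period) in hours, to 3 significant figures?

t = 6.37 hours

Transfer-ellipse semi-major axis a_t = (r₁ + r₂)/2 = (6890 + 48500)/2 = 27695 km.
Transfer time t = π√(a_t³/μ) = π√((27695)³ / 3.986×10^5) = 22930 s.
Converting: 22930 s ÷ 3600 s/hour = 6.37 hours.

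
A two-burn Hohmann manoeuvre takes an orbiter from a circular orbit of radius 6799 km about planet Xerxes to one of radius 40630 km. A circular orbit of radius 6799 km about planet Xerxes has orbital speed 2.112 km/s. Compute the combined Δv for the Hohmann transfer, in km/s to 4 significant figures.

Δv = 1.054 km/s

From the circular-orbit relation v² = μ/r at r = 6799 km: μ = v²r = (2.112)² × 6799 = 30327.2 km³/s².
The Hohmann ellipse has a_t = (r₁ + r₂)/2 = 23714.5 km.
At r₁ the circular-orbit speed is v₁ = √(μ/r₁) = 2.1120 km/s.
On the transfer ellipse at r₁, v² = μ(2/r − 1/a) gives v_p = √[μ(2/r₁ − 1/a_t)] = 2.7645 km/s.
First burn Δv₁ = |v_p − v₁| = 0.6525 km/s.
At r₂, v₂ = √(μ/r₂) = 0.8640 km/s.
Transfer-orbit speed at r₂: v_a = √[μ(2/r₂ − 1/a_t)] = 0.4626 km/s.
Second burn Δv₂ = |v₂ − v_a| = 0.4014 km/s.
Δv = Δv₁ + Δv₂ = 0.6525 + 0.4014 = 1.054 km/s.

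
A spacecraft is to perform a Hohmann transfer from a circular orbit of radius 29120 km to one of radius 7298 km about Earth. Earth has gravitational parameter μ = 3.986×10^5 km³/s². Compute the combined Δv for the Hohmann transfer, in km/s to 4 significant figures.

Δv = 3.313 km/s

Transfer-ellipse semi-major axis a_t = (r₁ + r₂)/2 = (29120 + 7298)/2 = 18209 km.
Circular speed at r₁: v₁ = √(μ/r₁) = √(3.986×10^5/29120) = 3.700 km/s.
Transfer-orbit speed at r₁ (vis-viva): v_a = √[μ(2/r₁ − 1/a_t)] = 2.342 km/s.
First burn Δv₁ = |v_a − v₁| = 1.358 km/s.
Circular speed at r₂: v₂ = √(μ/r₂) = 7.39038 km/s.
Transfer-orbit speed at r₂: v_p = √[μ(2/r₂ − 1/a_t)] = 9.34586 km/s.
Second burn Δv₂ = |v₂ − v_p| = 1.955 km/s.
Total Δv = Δv₁ + Δv₂ = 3.313 km/s.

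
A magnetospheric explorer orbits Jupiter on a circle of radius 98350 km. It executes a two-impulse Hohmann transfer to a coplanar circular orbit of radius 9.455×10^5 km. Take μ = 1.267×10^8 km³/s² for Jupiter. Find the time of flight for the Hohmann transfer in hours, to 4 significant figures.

t = 29.23 hours

Transfer-ellipse semi-major axis a_t = (r₁ + r₂)/2 = (98350 + 9.455×10^5)/2 = 5.21925×10^5 km.
By Kepler's third law the transfer-orbit period is T = 2π√(a_t³/μ), so t = T/2 = 1.0524×10^5 s.
Converting: 1.0524×10^5 s ÷ 3600 s/hour = 29.23 hours.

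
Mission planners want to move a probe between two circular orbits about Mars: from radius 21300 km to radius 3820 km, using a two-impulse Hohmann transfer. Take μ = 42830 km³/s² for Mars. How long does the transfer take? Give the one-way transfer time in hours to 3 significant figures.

Transfer-ellipse semi-major axis a_t = (r₁ + r₂)/2 = (21300 + 3820)/2 = 12560 km.
Half the transfer-orbit period gives t = π√(a_t³/μ) = 21370 s.
Converting: 21370 s ÷ 3600 s/hour = 5.94 hours.

t = 5.94 hours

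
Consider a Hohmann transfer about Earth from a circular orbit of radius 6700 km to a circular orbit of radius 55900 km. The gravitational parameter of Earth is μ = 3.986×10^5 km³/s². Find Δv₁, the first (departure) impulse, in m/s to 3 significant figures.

Δv₁ = 2590 m/s

Transfer-ellipse semi-major axis a_t = (r₁ + r₂)/2 = (6700 + 55900)/2 = 31300 km.
Circular speed at r = 6700 km: v_c = √(μ/r) = 7.7131 km/s.
Transfer-orbit speed at the same r (vis-viva, a = a_t): v_t = √[μ(2/r − 1/a_t)] = 10.308 km/s.
Δv₁ = |v_t − v_c| = |10.308 − 7.7131| = 2.595 km/s.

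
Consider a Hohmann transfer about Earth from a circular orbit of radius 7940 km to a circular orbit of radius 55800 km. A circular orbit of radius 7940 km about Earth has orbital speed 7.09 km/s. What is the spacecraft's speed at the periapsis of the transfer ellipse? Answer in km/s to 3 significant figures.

v = 9.38 km/s

From the circular-orbit relation v² = μ/r at r = 7940 km: μ = v²r = (7.09)² × 7940 = 3.99129×10^5 km³/s².
Semi-major axis of the transfer orbit: a_t = (7940 + 55800)/2 = 31870 km.
The periapsis of the transfer ellipse is at r = 7940 km.
Applying v² = μ(2/r − 1/a_t): v = 9.382 km/s.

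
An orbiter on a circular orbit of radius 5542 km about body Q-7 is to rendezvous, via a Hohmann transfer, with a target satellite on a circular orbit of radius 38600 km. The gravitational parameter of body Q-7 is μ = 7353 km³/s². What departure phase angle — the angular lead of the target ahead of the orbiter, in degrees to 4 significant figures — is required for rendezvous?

The Hohmann ellipse has a_t = (r₁ + r₂)/2 = 22071 km.
Transfer time t = π√(a_t³/μ) = 1.20130×10^5 s.
The target's mean motion on its circular orbit is ω₂ = √(μ/r₂³) = 1.13071×10^-5 rad/s.
Angle swept by the target during transfer: ω₂·t = 1.35832 rad = 77.83°.
Arrival is 180° from departure on the ellipse, so φ = 180° − 77.83° = 102.2°.

φ = 102.2°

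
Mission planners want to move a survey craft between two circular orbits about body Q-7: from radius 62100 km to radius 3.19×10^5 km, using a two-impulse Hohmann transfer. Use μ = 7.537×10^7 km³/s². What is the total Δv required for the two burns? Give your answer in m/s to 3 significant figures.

The Hohmann ellipse has a_t = (r₁ + r₂)/2 = 1.9055×10^5 km.
At r₁ the circular-orbit speed is v₁ = √(μ/r₁) = 34.838 km/s.
On the transfer ellipse at r₁, vis-viva equation gives v_p = √[μ(2/r₁ − 1/a_t)] = 45.076 km/s.
First burn Δv₁ = |v_p − v₁| = 10.238 km/s.
At r₂, v₂ = √(μ/r₂) = 15.3711 km/s.
Transfer-orbit speed at r₂: v_a = √[μ(2/r₂ − 1/a_t)] = 8.77496 km/s.
Second burn Δv₂ = |v₂ − v_a| = 6.5961 km/s.
Δv = Δv₁ + Δv₂ = 10.238 + 6.5961 = 16.83 km/s.

Δv = 16800 m/s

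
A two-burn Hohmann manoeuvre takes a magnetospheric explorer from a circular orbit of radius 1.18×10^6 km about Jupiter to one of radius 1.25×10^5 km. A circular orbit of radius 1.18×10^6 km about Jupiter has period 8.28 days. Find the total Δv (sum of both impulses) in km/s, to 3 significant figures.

Δv = 16.8 km/s

From Kepler's third law T² = 4π²r³/μ at r = 1.18×10^6 km, T = 8.28 days = 8.28 × 86400 s = 7.15392×10^5 s: μ = 4π²r³/T² = 1.26741×10^8 km³/s².
Semi-major axis of the transfer orbit: a_t = (1.180×10^6 + 1.250×10^5)/2 = 6.525×10^5 km.
At r₁ the circular-orbit speed is v₁ = √(μ/r₁) = 10.364 km/s.
On the transfer ellipse at r₁, v² = μ(2/r − 1/a) gives v_a = √[μ(2/r₁ − 1/a_t)] = 4.5361 km/s.
First burn Δv₁ = |v_a − v₁| = 5.828 km/s.
At r₂, v₂ = √(μ/r₂) = 31.84 km/s.
Transfer-orbit speed at r₂: v_p = √[μ(2/r₂ − 1/a_t)] = 42.82 km/s.
Second burn Δv₂ = |v₂ − v_p| = 10.98 km/s.
Δv = Δv₁ + Δv₂ = 5.828 + 10.98 = 16.81 km/s.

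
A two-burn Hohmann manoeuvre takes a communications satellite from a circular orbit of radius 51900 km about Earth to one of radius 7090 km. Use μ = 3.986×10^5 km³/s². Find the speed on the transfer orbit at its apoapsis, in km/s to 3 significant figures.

Semi-major axis of the transfer orbit: a_t = (51900 + 7090)/2 = 29495 km.
The apoapsis of the transfer ellipse is at r = 51900 km.
Vis-viva: v = √[μ(2/r − 1/a_t)] = √[3.986×10^5 × (2/51900 − 1/29495)] = 1.359 km/s.

v = 1.36 km/s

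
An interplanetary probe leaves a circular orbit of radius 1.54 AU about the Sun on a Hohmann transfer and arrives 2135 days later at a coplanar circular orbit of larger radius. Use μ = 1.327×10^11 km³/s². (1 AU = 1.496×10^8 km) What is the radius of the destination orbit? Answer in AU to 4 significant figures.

In km: r₁ = 1.54 × 1.496×10^8 = 2.30384×10^8 km.
Transfer time t = 2135 days = 1.84464×10^8 s, and t = π√(a_t³/μ).
So a_t = (μ t²/π²)^(1/3) = (1.327×10^11 × (1.84464×10^8)² / π²)^(1/3) = 7.7055×10^8 km.
Since a_t = (r₁ + r₂)/2, r₂ = 2a_t − r₁ = 2×7.7055×10^8 − 2.30384×10^8 = 1.310716×10^9 km.
In AU: r₂ = 1.310716×10^9 / 1.496×10^8 = 8.761 AU.

r₂ = 8.761 AU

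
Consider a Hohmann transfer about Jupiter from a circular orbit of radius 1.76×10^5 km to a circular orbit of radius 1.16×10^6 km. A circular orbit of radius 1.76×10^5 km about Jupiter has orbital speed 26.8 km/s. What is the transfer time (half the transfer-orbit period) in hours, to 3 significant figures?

From the circular-orbit relation v² = μ/r at r = 1.76×10^5 km: μ = v²r = (26.8)² × 1.76×10^5 = 1.26410×10^8 km³/s².
Semi-major axis of the transfer orbit: a_t = (1.760×10^5 + 1.160×10^6)/2 = 6.680×10^5 km.
Transfer time t = π√(a_t³/μ) = π√((6.680×10^5)³ / 1.26410×10^8) = 1.526×10^5 s.
Converting: 1.526×10^5 s ÷ 3600 s/hour = 42.4 hours.

t = 42.4 hours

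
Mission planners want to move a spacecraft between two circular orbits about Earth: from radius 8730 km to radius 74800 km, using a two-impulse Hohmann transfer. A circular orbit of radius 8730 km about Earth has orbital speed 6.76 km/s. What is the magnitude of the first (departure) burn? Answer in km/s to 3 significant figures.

Δv₁ = 2.29 km/s

From the circular-orbit relation v² = μ/r at r = 8730 km: μ = v²r = (6.76)² × 8730 = 3.98940×10^5 km³/s².
The Hohmann ellipse has a_t = (r₁ + r₂)/2 = 41765 km.
On the circular orbit at r = 8730 km, v_c = √(μ/r) = 6.760 km/s.
Vis-viva on the transfer ellipse at r = 8730 km gives v_t = √[μ(2/r − 1/a_t)] = 9.047 km/s.
Δv₁ = |v_t − v_c| = |9.047 − 6.760| = 2.287 km/s.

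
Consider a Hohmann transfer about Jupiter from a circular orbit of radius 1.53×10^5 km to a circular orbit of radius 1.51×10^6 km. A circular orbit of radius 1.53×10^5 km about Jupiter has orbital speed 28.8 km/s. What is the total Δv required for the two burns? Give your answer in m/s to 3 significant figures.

Δv = 15200 m/s

From the circular-orbit relation v² = μ/r at r = 1.53×10^5 km: μ = v²r = (28.8)² × 1.53×10^5 = 1.26904×10^8 km³/s².
Transfer-ellipse semi-major axis a_t = (r₁ + r₂)/2 = (1.530×10^5 + 1.510×10^6)/2 = 8.315×10^5 km.
Circular speed at r₁: v₁ = √(μ/r₁) = √(1.26904×10^8/1.530×10^5) = 28.800 km/s.
On the transfer ellipse at r₁, vis-viva equation gives v_p = √[μ(2/r₁ − 1/a_t)] = 38.811 km/s.
First burn Δv₁ = |v_p − v₁| = 10.011 km/s.
At r₂, v₂ = √(μ/r₂) = 9.167 km/s.
Transfer-orbit speed at r₂: v_a = √[μ(2/r₂ − 1/a_t)] = 3.932 km/s.
Second burn Δv₂ = |v₂ − v_a| = 5.2350 km/s.
Δv = Δv₁ + Δv₂ = 10.011 + 5.2350 = 15.25 km/s.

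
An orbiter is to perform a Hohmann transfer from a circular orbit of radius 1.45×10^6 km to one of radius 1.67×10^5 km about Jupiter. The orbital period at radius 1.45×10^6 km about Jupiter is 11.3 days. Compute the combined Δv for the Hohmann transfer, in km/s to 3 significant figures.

Δv = 14.4 km/s

From Kepler's third law T² = 4π²r³/μ at r = 1.45×10^6 km, T = 11.3 days = 11.3 × 86400 s = 9.7632×10^5 s: μ = 4π²r³/T² = 1.26264×10^8 km³/s².
The Hohmann ellipse has a_t = (r₁ + r₂)/2 = 8.085×10^5 km.
At r₁ the circular-orbit speed is v₁ = √(μ/r₁) = 9.332 km/s.
Transfer-orbit speed at r₁ (vis-viva equation): v_a = √[μ(2/r₁ − 1/a_t)] = 4.241 km/s.
First burn Δv₁ = |v_a − v₁| = 5.091 km/s.
At r₂, v₂ = √(μ/r₂) = 27.497 km/s.
Transfer-orbit speed at r₂: v_p = √[μ(2/r₂ − 1/a_t)] = 36.824 km/s.
Second burn Δv₂ = |v₂ − v_p| = 9.327 km/s.
Δv = Δv₁ + Δv₂ = 5.091 + 9.327 = 14.42 km/s.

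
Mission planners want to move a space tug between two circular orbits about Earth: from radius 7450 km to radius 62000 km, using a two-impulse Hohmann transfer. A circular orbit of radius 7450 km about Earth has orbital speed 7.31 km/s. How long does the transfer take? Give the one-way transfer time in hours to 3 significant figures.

t = 8.95 hours

From the circular-orbit relation v² = μ/r at r = 7450 km: μ = v²r = (7.31)² × 7450 = 3.98099×10^5 km³/s².
Transfer-ellipse semi-major axis a_t = (r₁ + r₂)/2 = (7450 + 62000)/2 = 34725 km.
Half the transfer-orbit period gives t = π√(a_t³/μ) = 32220 s.
Converting: 32220 s ÷ 3600 s/hour = 8.95 hours.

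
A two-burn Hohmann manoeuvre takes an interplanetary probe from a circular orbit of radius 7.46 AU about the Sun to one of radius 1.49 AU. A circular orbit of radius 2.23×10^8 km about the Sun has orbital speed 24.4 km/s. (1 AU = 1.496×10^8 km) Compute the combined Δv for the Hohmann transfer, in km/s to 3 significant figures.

From the circular-orbit relation v² = μ/r at r = 2.23×10^8 km: μ = v²r = (24.4)² × 2.23×10^8 = 1.32765×10^11 km³/s².
In km: r₁ = 7.46 × 1.496×10^8 = 1.116016×10^9 km; r₂ = 1.49 × 1.496×10^8 = 2.22904×10^8 km.
Semi-major axis of the transfer orbit: a_t = (1.116016×10^9 + 2.22904×10^8)/2 = 6.6946×10^8 km.
Circular speed at r₁: v₁ = √(μ/r₁) = √(1.32765×10^11/1.116016×10^9) = 10.907 km/s.
Transfer-orbit speed at r₁ (vis-viva equation): v_a = √[μ(2/r₁ − 1/a_t)] = 6.2937 km/s.
First burn Δv₁ = |v_a − v₁| = 4.613 km/s.
Circular speed at r₂: v₂ = √(μ/r₂) = 24.4053 km/s.
Transfer-orbit speed at r₂: v_p = √[μ(2/r₂ − 1/a_t)] = 31.5106 km/s.
Second burn Δv₂ = |v₂ − v_p| = 7.105 km/s.
Total Δv = Δv₁ + Δv₂ = 11.72 km/s.

Δv = 11.7 km/s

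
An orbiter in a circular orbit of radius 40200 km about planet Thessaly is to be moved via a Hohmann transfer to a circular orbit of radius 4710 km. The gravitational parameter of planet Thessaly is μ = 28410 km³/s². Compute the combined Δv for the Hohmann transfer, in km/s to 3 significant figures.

Transfer-ellipse semi-major axis a_t = (r₁ + r₂)/2 = (40200 + 4710)/2 = 22455 km.
Circular speed at r₁: v₁ = √(μ/r₁) = √(28410/40200) = 0.8407 km/s.
Transfer-orbit speed at r₁ (v² = μ(2/r − 1/a)): v_a = √[μ(2/r₁ − 1/a_t)] = 0.3850 km/s.
First burn Δv₁ = |v_a − v₁| = 0.4557 km/s.
At r₂, v₂ = √(μ/r₂) = 2.4560 km/s.
Transfer-orbit speed at r₂: v_p = √[μ(2/r₂ − 1/a_t)] = 3.2861 km/s.
Second burn Δv₂ = |v₂ − v_p| = 0.8301 km/s.
Δv = Δv₁ + Δv₂ = 0.4557 + 0.8301 = 1.286 km/s.

Δv = 1.29 km/s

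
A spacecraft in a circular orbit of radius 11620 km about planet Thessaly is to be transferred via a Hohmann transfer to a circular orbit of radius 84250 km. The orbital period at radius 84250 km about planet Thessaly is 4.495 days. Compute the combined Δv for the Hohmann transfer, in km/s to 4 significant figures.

Δv = 1.887 km/s

From Kepler's third law T² = 4π²r³/μ at r = 84250 km, T = 4.495 days = 4.495 × 86400 s = 3.88368×10^5 s: μ = 4π²r³/T² = 1.56525×10^5 km³/s².
Semi-major axis of the transfer orbit: a_t = (11620 + 84250)/2 = 47935 km.
At r₁ the circular-orbit speed is v₁ = √(μ/r₁) = 3.6702 km/s.
Transfer-orbit speed at r₁ (vis-viva equation): v_p = √[μ(2/r₁ − 1/a_t)] = 4.8657 km/s.
First burn Δv₁ = |v_p − v₁| = 1.1955 km/s.
At r₂, v₂ = √(μ/r₂) = 1.36303 km/s.
Transfer-orbit speed at r₂: v_a = √[μ(2/r₂ − 1/a_t)] = 0.671094 km/s.
Second burn Δv₂ = |v₂ − v_a| = 0.69194 km/s.
Total Δv = Δv₁ + Δv₂ = 1.887 km/s.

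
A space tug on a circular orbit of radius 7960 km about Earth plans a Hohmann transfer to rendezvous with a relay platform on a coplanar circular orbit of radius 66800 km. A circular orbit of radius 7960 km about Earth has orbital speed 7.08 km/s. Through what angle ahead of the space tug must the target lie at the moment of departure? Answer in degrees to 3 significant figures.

φ = 105°

From the circular-orbit relation v² = μ/r at r = 7960 km: μ = v²r = (7.08)² × 7960 = 3.99006×10^5 km³/s².
Transfer-ellipse semi-major axis a_t = (r₁ + r₂)/2 = (7960 + 66800)/2 = 37380 km.
The half-period of the transfer ellipse is t = π√(a_t³/μ) = 35943.4 s.
The target's mean motion on its circular orbit is ω₂ = √(μ/r₂³) = 3.65869×10^-5 rad/s.
Angle swept by the target during transfer: ω₂·t = 1.3151 rad = 75.35°.
Arrival is 180° from departure on the ellipse, so φ = 180° − 75.35° = 105°.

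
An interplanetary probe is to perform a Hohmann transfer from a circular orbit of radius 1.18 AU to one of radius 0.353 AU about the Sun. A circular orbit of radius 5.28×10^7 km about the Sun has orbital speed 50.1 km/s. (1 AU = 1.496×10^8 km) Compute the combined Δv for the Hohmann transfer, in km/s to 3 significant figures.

Δv = 20.9 km/s

From the circular-orbit relation v² = μ/r at r = 5.28×10^7 km: μ = v²r = (50.1)² × 5.28×10^7 = 1.32529×10^11 km³/s².
In km: r₁ = 1.18 × 1.496×10^8 = 1.76528×10^8 km; r₂ = 0.353 × 1.496×10^8 = 5.28088×10^7 km.
Transfer-ellipse semi-major axis a_t = (r₁ + r₂)/2 = (1.76528×10^8 + 5.28088×10^7)/2 = 1.146684×10^8 km.
At r₁ the circular-orbit speed is v₁ = √(μ/r₁) = 27.400 km/s.
Transfer-orbit speed at r₁ (v² = μ(2/r − 1/a)): v_a = √[μ(2/r₁ − 1/a_t)] = 18.594 km/s.
First burn Δv₁ = |v_a − v₁| = 8.806 km/s.
Circular speed at r₂: v₂ = √(μ/r₂) = 50.10 km/s.
Transfer-orbit speed at r₂: v_p = √[μ(2/r₂ − 1/a_t)] = 62.16 km/s.
Second burn Δv₂ = |v₂ − v_p| = 12.06 km/s.
Total Δv = Δv₁ + Δv₂ = 20.87 km/s.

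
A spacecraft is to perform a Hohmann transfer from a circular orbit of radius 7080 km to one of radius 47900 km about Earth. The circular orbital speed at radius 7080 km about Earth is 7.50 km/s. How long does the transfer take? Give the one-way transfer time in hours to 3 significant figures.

From the circular-orbit relation v² = μ/r at r = 7080 km: μ = v²r = (7.50)² × 7080 = 3.98250×10^5 km³/s².
Semi-major axis of the transfer orbit: a_t = (7080 + 47900)/2 = 27490 km.
Half the transfer-orbit period gives t = π√(a_t³/μ) = 22690 s.
Converting: 22690 s ÷ 3600 s/hour = 6.30 hours.

t = 6.30 hours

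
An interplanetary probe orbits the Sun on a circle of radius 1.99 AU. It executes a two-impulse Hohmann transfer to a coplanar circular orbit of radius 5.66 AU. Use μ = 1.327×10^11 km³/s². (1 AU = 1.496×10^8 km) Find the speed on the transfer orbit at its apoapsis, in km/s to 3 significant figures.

v = 9.03 km/s

In km: r₁ = 1.99 × 1.496×10^8 = 2.97704×10^8 km; r₂ = 5.66 × 1.496×10^8 = 8.46736×10^8 km.
Semi-major axis of the transfer orbit: a_t = (2.97704×10^8 + 8.46736×10^8)/2 = 5.7222×10^8 km.
At apoapsis, r = 8.46736×10^8 km.
Applying v² = μ(2/r − 1/a_t): v = 9.030 km/s.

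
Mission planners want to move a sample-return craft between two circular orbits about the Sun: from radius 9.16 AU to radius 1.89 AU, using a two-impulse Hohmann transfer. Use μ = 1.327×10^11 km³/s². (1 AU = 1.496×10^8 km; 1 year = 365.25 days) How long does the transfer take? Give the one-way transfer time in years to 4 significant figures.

In km: r₁ = 9.16 × 1.496×10^8 = 1.370336×10^9 km; r₂ = 1.89 × 1.496×10^8 = 2.82744×10^8 km.
The Hohmann ellipse has a_t = (r₁ + r₂)/2 = 8.2654×10^8 km.
Transfer time t = π√(a_t³/μ) = π√((8.2654×10^8)³ / 1.327×10^11) = 2.0493×10^8 s.
Converting: 2.0493×10^8 s ÷ 3.15576×10^7 s/year (365.25 × 86400) = 6.494 years.

t = 6.494 years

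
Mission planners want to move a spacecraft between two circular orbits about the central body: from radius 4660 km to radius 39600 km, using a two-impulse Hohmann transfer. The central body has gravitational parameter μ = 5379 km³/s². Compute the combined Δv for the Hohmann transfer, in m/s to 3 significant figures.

The Hohmann ellipse has a_t = (r₁ + r₂)/2 = 22130 km.
At r₁ the circular-orbit speed is v₁ = √(μ/r₁) = 1.0744 km/s.
On the transfer ellipse at r₁, vis-viva gives v_p = √[μ(2/r₁ − 1/a_t)] = 1.4372 km/s.
First burn Δv₁ = |v_p − v₁| = 0.3628 km/s.
At r₂, v₂ = √(μ/r₂) = 0.36856 km/s.
Transfer-orbit speed at r₂: v_a = √[μ(2/r₂ − 1/a_t)] = 0.16912 km/s.
Second burn Δv₂ = |v₂ − v_a| = 0.1994 km/s.
Total Δv = Δv₁ + Δv₂ = 0.5622 km/s.

Δv = 562 m/s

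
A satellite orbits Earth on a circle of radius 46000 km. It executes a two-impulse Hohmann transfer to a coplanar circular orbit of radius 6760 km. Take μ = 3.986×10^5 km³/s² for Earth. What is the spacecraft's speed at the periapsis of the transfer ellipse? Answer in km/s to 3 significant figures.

v = 10.1 km/s

Semi-major axis of the transfer orbit: a_t = (46000 + 6760)/2 = 26380 km.
The periapsis of the transfer ellipse is at r = 6760 km.
Vis-viva: v = √[μ(2/r − 1/a_t)] = √[3.986×10^5 × (2/6760 − 1/26380)] = 10.14 km/s.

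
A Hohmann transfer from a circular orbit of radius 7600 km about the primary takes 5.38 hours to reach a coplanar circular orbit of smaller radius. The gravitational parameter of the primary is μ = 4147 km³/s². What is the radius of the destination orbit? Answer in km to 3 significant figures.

Transfer time t = 5.38 hours = 19368 s, and t = π√(a_t³/μ).
So a_t = (μ t²/π²)^(1/3) = (4147 × (19368)² / π²)^(1/3) = 5401.8 km.
Since a_t = (r₁ + r₂)/2, r₂ = 2a_t − r₁ = 2×5401.8 − 7600 = 3203.6 km.

r₂ = 3200 km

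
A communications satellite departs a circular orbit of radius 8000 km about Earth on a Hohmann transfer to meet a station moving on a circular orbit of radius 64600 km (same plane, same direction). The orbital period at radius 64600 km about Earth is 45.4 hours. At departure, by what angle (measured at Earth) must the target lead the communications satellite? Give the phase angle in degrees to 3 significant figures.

φ = 104°

From Kepler's third law T² = 4π²r³/μ at r = 64600 km, T = 45.4 hours = 45.4 × 3600 s = 1.6344×10^5 s: μ = 4π²r³/T² = 3.98419×10^5 km³/s².
Transfer-ellipse semi-major axis a_t = (r₁ + r₂)/2 = (8000 + 64600)/2 = 36300 km.
Transfer time t = π√(a_t³/μ) = 34422 s.
The target's mean motion on its circular orbit is ω₂ = √(μ/r₂³) = 3.8443×10^-5 rad/s.
Angle swept by the target during transfer: ω₂·t = 1.3233 rad = 75.82°.
Arrival is 180° from departure on the ellipse, so φ = 180° − 75.82° = 104°.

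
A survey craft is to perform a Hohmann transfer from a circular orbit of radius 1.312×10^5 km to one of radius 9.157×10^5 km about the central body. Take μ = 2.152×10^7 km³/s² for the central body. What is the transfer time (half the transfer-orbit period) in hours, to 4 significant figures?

t = 71.24 hours

Transfer-ellipse semi-major axis a_t = (r₁ + r₂)/2 = (1.312×10^5 + 9.157×10^5)/2 = 5.2345×10^5 km.
By Kepler's third law the transfer-orbit period is T = 2π√(a_t³/μ), so t = T/2 = 2.5647×10^5 s.
Converting: 2.5647×10^5 s ÷ 3600 s/hour = 71.24 hours.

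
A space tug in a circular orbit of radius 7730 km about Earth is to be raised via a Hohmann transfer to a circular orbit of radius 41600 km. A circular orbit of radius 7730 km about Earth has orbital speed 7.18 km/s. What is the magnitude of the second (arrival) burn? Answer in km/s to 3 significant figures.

Δv₂ = 1.36 km/s

From the circular-orbit relation v² = μ/r at r = 7730 km: μ = v²r = (7.18)² × 7730 = 3.98500×10^5 km³/s².
Semi-major axis of the transfer orbit: a_t = (7730 + 41600)/2 = 24665 km.
Circular speed at r = 41600 km: v_c = √(μ/r) = 3.095 km/s.
Vis-viva on the transfer ellipse at r = 41600 km gives v_t = √[μ(2/r − 1/a_t)] = 1.733 km/s.
Δv₂ = |v_t − v_c| = |1.733 − 3.095| = 1.362 km/s.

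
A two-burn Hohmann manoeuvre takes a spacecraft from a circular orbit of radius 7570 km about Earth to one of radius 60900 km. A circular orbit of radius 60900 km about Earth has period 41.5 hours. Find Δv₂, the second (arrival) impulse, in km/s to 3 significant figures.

From Kepler's third law T² = 4π²r³/μ at r = 60900 km, T = 41.5 hours = 41.5 × 3600 s = 1.494×10^5 s: μ = 4π²r³/T² = 3.99494×10^5 km³/s².
Semi-major axis of the transfer orbit: a_t = (7570 + 60900)/2 = 34235 km.
Circular speed at r = 60900 km: v_c = √(μ/r) = 2.561 km/s.
Transfer-orbit speed at the same r (vis-viva, a = a_t): v_t = √[μ(2/r − 1/a_t)] = 1.204 km/s.
Δv₂ = |v_t − v_c| = |1.204 − 2.561| = 1.357 km/s.

Δv₂ = 1.36 km/s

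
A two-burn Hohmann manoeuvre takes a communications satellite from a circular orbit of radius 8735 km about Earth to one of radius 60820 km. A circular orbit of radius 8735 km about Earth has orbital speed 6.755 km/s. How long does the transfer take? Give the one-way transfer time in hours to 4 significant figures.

From the circular-orbit relation v² = μ/r at r = 8735 km: μ = v²r = (6.755)² × 8735 = 3.98578×10^5 km³/s².
Transfer-ellipse semi-major axis a_t = (r₁ + r₂)/2 = (8735 + 60820)/2 = 34777.5 km.
Half the transfer-orbit period gives t = π√(a_t³/μ) = 32273 s.
Converting: 32273 s ÷ 3600 s/hour = 8.965 hours.

t = 8.965 hours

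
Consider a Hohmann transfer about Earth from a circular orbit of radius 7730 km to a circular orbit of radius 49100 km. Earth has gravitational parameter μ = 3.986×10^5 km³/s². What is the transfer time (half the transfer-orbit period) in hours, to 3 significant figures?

Semi-major axis of the transfer orbit: a_t = (7730 + 49100)/2 = 28415 km.
Half the transfer-orbit period gives t = π√(a_t³/μ) = 23830 s.
Converting: 23830 s ÷ 3600 s/hour = 6.62 hours.

t = 6.62 hours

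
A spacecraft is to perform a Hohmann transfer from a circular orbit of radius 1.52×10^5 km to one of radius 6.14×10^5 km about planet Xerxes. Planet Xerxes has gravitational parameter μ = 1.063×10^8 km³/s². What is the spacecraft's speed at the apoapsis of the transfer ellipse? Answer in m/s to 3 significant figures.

Semi-major axis of the transfer orbit: a_t = (1.520×10^5 + 6.140×10^5)/2 = 3.830×10^5 km.
At apoapsis, r = 6.140×10^5 km.
Vis-viva: v = √[μ(2/r − 1/a_t)] = √[1.063×10^8 × (2/6.140×10^5 − 1/3.830×10^5)] = 8.289 km/s.

v = 8290 m/s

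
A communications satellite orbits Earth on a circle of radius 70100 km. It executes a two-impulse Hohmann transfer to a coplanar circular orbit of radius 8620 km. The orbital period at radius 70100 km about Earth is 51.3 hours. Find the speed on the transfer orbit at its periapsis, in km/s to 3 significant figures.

v = 9.08 km/s

From Kepler's third law T² = 4π²r³/μ at r = 70100 km, T = 51.3 hours = 51.3 × 3600 s = 1.8468×10^5 s: μ = 4π²r³/T² = 3.98726×10^5 km³/s².
Semi-major axis of the transfer orbit: a_t = (70100 + 8620)/2 = 39360 km.
At periapsis, r = 8620 km.
From the vis-viva equation, v = √[μ(2/r − 1/a_t)] = 9.076 km/s.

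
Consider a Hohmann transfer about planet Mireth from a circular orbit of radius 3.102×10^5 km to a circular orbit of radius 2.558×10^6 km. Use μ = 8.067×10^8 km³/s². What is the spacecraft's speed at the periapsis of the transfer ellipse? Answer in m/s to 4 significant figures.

Transfer-ellipse semi-major axis a_t = (r₁ + r₂)/2 = (3.102×10^5 + 2.558×10^6)/2 = 1.4341×10^6 km.
The periapsis of the transfer ellipse is at r = 3.102×10^5 km.
Applying v² = μ(2/r − 1/a_t): v = 68.11 km/s.

v = 68110 m/s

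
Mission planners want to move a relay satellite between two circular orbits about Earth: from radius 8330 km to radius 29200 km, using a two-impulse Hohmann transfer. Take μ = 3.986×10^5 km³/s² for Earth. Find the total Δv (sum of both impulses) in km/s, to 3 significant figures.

Semi-major axis of the transfer orbit: a_t = (8330 + 29200)/2 = 18765 km.
Circular speed at r₁: v₁ = √(μ/r₁) = √(3.986×10^5/8330) = 6.917 km/s.
On the transfer ellipse at r₁, v² = μ(2/r − 1/a) gives v_p = √[μ(2/r₁ − 1/a_t)] = 8.629 km/s.
First burn Δv₁ = |v_p − v₁| = 1.712 km/s.
Circular speed at r₂: v₂ = √(μ/r₂) = 3.695 km/s.
Transfer-orbit speed at r₂: v_a = √[μ(2/r₂ − 1/a_t)] = 2.462 km/s.
Second burn Δv₂ = |v₂ − v_a| = 1.233 km/s.
Total Δv = Δv₁ + Δv₂ = 2.945 km/s.

Δv = 2.94 km/s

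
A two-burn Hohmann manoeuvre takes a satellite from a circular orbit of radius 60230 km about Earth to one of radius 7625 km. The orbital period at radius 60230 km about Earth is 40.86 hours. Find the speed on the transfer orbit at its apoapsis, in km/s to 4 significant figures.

v = 1.220 km/s

From Kepler's third law T² = 4π²r³/μ at r = 60230 km, T = 40.86 hours = 40.86 × 3600 s = 1.47096×10^5 s: μ = 4π²r³/T² = 3.98654×10^5 km³/s².
Transfer-ellipse semi-major axis a_t = (r₁ + r₂)/2 = (60230 + 7625)/2 = 33927.5 km.
The apoapsis of the transfer ellipse is at r = 60230 km.
Vis-viva: v = √[μ(2/r − 1/a_t)] = √[3.98654×10^5 × (2/60230 − 1/33927.5)] = 1.220 km/s.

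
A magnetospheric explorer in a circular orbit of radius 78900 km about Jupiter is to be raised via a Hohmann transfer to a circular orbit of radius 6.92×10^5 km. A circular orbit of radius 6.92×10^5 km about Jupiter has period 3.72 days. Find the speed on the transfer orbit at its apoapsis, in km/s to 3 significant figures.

From Kepler's third law T² = 4π²r³/μ at r = 6.92×10^5 km, T = 3.72 days = 3.72 × 86400 s = 3.21408×10^5 s: μ = 4π²r³/T² = 1.26638×10^8 km³/s².
Semi-major axis of the transfer orbit: a_t = (78900 + 6.920×10^5)/2 = 3.8545×10^5 km.
At apoapsis, r = 6.920×10^5 km.
From the vis-viva equation, v = √[μ(2/r − 1/a_t)] = 6.120 km/s.

v = 6.12 km/s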